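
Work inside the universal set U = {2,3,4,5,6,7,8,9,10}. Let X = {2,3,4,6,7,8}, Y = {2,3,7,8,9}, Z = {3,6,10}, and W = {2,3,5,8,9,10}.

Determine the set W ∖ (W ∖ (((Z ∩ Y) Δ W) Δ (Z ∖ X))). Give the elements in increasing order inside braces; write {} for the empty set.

Z ∩ Y = {3}
(Z ∩ Y) Δ W = {2,5,8,9,10}
Z ∖ X = {10}
((Z ∩ Y) Δ W) Δ (Z ∖ X) = {2,5,8,9}
W ∖ (((Z ∩ Y) Δ W) Δ (Z ∖ X)) = {3,10}
W ∖ (W ∖ (((Z ∩ Y) Δ W) Δ (Z ∖ X))) = {2,5,8,9}

{2,5,8,9}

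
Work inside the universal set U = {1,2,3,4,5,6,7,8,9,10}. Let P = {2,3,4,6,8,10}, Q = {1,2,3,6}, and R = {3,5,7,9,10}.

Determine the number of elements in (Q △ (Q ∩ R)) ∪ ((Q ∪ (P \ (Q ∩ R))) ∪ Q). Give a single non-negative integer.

Q ∩ R = {3}
Q △ (Q ∩ R) = {1,2,6}
P \ (Q ∩ R) = {2,4,6,8,10}
Q ∪ (P \ (Q ∩ R)) = {1,2,3,4,6,8,10}
(Q ∪ (P \ (Q ∩ R))) ∪ Q = {1,2,3,4,6,8,10}
(Q △ (Q ∩ R)) ∪ ((Q ∪ (P \ (Q ∩ R))) ∪ Q) = {1,2,3,4,6,8,10}
|(Q △ (Q ∩ R)) ∪ ((Q ∪ (P \ (Q ∩ R))) ∪ Q)| = 7

7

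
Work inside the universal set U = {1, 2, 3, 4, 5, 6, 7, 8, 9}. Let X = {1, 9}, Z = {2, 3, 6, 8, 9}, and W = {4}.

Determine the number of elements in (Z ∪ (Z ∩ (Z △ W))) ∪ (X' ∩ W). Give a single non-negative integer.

Z △ W = {2, 3, 4, 6, 8, 9}
Z ∩ (Z △ W) = {2, 3, 6, 8, 9}
Z ∪ (Z ∩ (Z △ W)) = {2, 3, 6, 8, 9}
X' = {2, 3, 4, 5, 6, 7, 8}
X' ∩ W = {4}
(Z ∪ (Z ∩ (Z △ W))) ∪ (X' ∩ W) = {2, 3, 4, 6, 8, 9}
|(Z ∪ (Z ∩ (Z △ W))) ∪ (X' ∩ W)| = 6

6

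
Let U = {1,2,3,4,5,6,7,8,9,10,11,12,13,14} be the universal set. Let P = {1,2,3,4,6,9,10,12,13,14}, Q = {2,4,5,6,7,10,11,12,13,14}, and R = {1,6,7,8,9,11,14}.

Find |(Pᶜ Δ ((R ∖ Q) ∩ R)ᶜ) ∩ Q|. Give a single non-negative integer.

7

Pᶜ = {5,7,8,11}
R ∖ Q = {1,8,9}
(R ∖ Q) ∩ R = {1,8,9}
((R ∖ Q) ∩ R)ᶜ = {2,3,4,5,6,7,10,11,12,13,14}
Pᶜ Δ ((R ∖ Q) ∩ R)ᶜ = {2,3,4,6,8,10,12,13,14}
(Pᶜ Δ ((R ∖ Q) ∩ R)ᶜ) ∩ Q = {2,4,6,10,12,13,14}
|(Pᶜ Δ ((R ∖ Q) ∩ R)ᶜ) ∩ Q| = 7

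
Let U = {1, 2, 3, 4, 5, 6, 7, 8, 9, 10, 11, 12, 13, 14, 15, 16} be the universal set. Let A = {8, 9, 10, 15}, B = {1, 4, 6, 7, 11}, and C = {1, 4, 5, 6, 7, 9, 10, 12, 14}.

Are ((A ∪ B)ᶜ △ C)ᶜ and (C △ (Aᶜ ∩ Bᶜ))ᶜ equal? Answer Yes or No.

A ∪ B = {1, 4, 6, 7, 8, 9, 10, 11, 15}
(A ∪ B)ᶜ = {2, 3, 5, 12, 13, 14, 16}
(A ∪ B)ᶜ △ C = {1, 2, 3, 4, 6, 7, 9, 10, 13, 16}
((A ∪ B)ᶜ △ C)ᶜ = {5, 8, 11, 12, 14, 15}
Aᶜ = {1, 2, 3, 4, 5, 6, 7, 11, 12, 13, 14, 16}
Bᶜ = {2, 3, 5, 8, 9, 10, 12, 13, 14, 15, 16}
Aᶜ ∩ Bᶜ = {2, 3, 5, 12, 13, 14, 16}
C △ (Aᶜ ∩ Bᶜ) = {1, 2, 3, 4, 6, 7, 9, 10, 13, 16}
(C △ (Aᶜ ∩ Bᶜ))ᶜ = {5, 8, 11, 12, 14, 15}
Both equal {5, 8, 11, 12, 14, 15}, so ((A ∪ B)ᶜ △ C)ᶜ = (C △ (Aᶜ ∩ Bᶜ))ᶜ.

Yes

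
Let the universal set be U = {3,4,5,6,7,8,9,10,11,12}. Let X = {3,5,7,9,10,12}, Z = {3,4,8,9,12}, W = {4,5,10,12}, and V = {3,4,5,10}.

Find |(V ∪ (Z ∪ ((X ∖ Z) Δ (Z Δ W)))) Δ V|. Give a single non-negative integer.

4

X ∖ Z = {5,7,10}
Z Δ W = {3,5,8,9,10}
(X ∖ Z) Δ (Z Δ W) = {3,7,8,9}
Z ∪ ((X ∖ Z) Δ (Z Δ W)) = {3,4,7,8,9,12}
V ∪ (Z ∪ ((X ∖ Z) Δ (Z Δ W))) = {3,4,5,7,8,9,10,12}
(V ∪ (Z ∪ ((X ∖ Z) Δ (Z Δ W)))) Δ V = {7,8,9,12}
|(V ∪ (Z ∪ ((X ∖ Z) Δ (Z Δ W)))) Δ V| = 4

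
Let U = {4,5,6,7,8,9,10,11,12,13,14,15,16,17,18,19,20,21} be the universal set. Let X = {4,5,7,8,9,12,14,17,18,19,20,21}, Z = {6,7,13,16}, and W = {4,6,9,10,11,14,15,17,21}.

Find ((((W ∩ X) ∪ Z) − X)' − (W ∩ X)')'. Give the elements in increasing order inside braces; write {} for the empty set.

W ∩ X = {4,9,14,17,21}
(W ∩ X) ∪ Z = {4,6,7,9,13,14,16,17,21}
((W ∩ X) ∪ Z) − X = {6,13,16}
(((W ∩ X) ∪ Z) − X)' = {4,5,7,8,9,10,11,12,14,15,17,18,19,20,21}
(W ∩ X)' = {5,6,7,8,10,11,12,13,15,16,18,19,20}
(((W ∩ X) ∪ Z) − X)' − (W ∩ X)' = {4,9,14,17,21}
((((W ∩ X) ∪ Z) − X)' − (W ∩ X)')' = {5,6,7,8,10,11,12,13,15,16,18,19,20}

{5,6,7,8,10,11,12,13,15,16,18,19,20}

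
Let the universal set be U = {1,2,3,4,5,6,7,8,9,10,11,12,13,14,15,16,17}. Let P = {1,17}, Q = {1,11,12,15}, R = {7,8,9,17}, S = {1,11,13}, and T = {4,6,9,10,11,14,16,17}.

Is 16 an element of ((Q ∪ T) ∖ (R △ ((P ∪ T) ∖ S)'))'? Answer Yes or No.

16 ∉ Q and 16 ∈ T, so 16 ∈ Q ∪ T
16 ∉ P and 16 ∈ T, so 16 ∈ P ∪ T
16 ∈ (P ∪ T) and 16 ∉ S, so 16 ∈ (P ∪ T) ∖ S
16 ∉ ((P ∪ T) ∖ S)' since 16 ∈ ((P ∪ T) ∖ S)
16 ∉ R and 16 ∉ ((P ∪ T) ∖ S)', so 16 ∉ R △ ((P ∪ T) ∖ S)'
16 ∈ (Q ∪ T) and 16 ∉ (R △ ((P ∪ T) ∖ S)'), so 16 ∈ (Q ∪ T) ∖ (R △ ((P ∪ T) ∖ S)')
16 ∉ ((Q ∪ T) ∖ (R △ ((P ∪ T) ∖ S)'))' since 16 ∈ ((Q ∪ T) ∖ (R △ ((P ∪ T) ∖ S)'))

No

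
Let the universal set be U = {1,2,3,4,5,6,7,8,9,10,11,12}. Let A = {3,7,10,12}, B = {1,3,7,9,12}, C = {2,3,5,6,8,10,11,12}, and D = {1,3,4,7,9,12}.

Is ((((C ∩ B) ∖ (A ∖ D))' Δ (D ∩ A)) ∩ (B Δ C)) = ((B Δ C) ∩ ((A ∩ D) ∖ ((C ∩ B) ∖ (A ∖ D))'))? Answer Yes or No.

C ∩ B = {3,12}
A ∖ D = {10}
(C ∩ B) ∖ (A ∖ D) = {3,12}
((C ∩ B) ∖ (A ∖ D))' = {1,2,4,5,6,7,8,9,10,11}
D ∩ A = {3,7,12}
((C ∩ B) ∖ (A ∖ D))' Δ (D ∩ A) = {1,2,3,4,5,6,8,9,10,11,12}
B Δ C = {1,2,5,6,7,8,9,10,11}
(((C ∩ B) ∖ (A ∖ D))' Δ (D ∩ A)) ∩ (B Δ C) = {1,2,5,6,8,9,10,11}
A ∩ D = {3,7,12}
(A ∩ D) ∖ ((C ∩ B) ∖ (A ∖ D))' = {3,12}
(B Δ C) ∩ ((A ∩ D) ∖ ((C ∩ B) ∖ (A ∖ D))') = {}
1 ∈ (((C ∩ B) ∖ (A ∖ D))' Δ (D ∩ A)) ∩ (B Δ C) but 1 ∉ (B Δ C) ∩ ((A ∩ D) ∖ ((C ∩ B) ∖ (A ∖ D))'), so they differ.

No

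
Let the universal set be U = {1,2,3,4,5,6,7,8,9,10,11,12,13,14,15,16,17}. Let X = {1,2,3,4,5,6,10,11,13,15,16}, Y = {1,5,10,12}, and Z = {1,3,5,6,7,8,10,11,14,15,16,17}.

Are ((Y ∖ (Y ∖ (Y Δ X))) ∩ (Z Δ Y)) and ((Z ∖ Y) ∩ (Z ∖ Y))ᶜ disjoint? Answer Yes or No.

Y Δ X = {2,3,4,6,11,12,13,15,16}
Y ∖ (Y Δ X) = {1,5,10}
Y ∖ (Y ∖ (Y Δ X)) = {12}
Z Δ Y = {3,6,7,8,11,12,14,15,16,17}
(Y ∖ (Y ∖ (Y Δ X))) ∩ (Z Δ Y) = {12}
Z ∖ Y = {3,6,7,8,11,14,15,16,17}
(Z ∖ Y) ∩ (Z ∖ Y) = {3,6,7,8,11,14,15,16,17}
((Z ∖ Y) ∩ (Z ∖ Y))ᶜ = {1,2,4,5,9,10,12,13}
12 lies in both, so they are not disjoint.

No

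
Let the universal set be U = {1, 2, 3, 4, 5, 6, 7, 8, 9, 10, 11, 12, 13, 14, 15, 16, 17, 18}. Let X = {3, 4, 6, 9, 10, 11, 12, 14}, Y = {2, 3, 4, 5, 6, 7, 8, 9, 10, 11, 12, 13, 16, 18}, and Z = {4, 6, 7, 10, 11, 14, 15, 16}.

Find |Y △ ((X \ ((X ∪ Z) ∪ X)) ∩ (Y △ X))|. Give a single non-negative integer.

X ∪ Z = {3, 4, 6, 7, 9, 10, 11, 12, 14, 15, 16}
(X ∪ Z) ∪ X = {3, 4, 6, 7, 9, 10, 11, 12, 14, 15, 16}
X \ ((X ∪ Z) ∪ X) = {}
Y △ X = {2, 5, 7, 8, 13, 14, 16, 18}
(X \ ((X ∪ Z) ∪ X)) ∩ (Y △ X) = {}
Y △ ((X \ ((X ∪ Z) ∪ X)) ∩ (Y △ X)) = {2, 3, 4, 5, 6, 7, 8, 9, 10, 11, 12, 13, 16, 18}
|Y △ ((X \ ((X ∪ Z) ∪ X)) ∩ (Y △ X))| = 14

14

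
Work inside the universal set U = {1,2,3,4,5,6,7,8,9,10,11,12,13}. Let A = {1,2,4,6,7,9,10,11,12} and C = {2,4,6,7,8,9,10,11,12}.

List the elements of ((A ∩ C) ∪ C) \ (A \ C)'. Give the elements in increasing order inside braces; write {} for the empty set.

A ∩ C = {2,4,6,7,9,10,11,12}
(A ∩ C) ∪ C = {2,4,6,7,8,9,10,11,12}
A \ C = {1}
(A \ C)' = {2,3,4,5,6,7,8,9,10,11,12,13}
((A ∩ C) ∪ C) \ (A \ C)' = {}

{}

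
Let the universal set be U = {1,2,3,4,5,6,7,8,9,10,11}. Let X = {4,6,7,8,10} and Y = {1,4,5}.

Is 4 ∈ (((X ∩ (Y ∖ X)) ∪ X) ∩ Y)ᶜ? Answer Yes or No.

4 ∈ Y and 4 ∈ X, so 4 ∉ Y ∖ X
4 ∈ X and 4 ∉ (Y ∖ X), so 4 ∉ X ∩ (Y ∖ X)
4 ∉ (X ∩ (Y ∖ X)) and 4 ∈ X, so 4 ∈ (X ∩ (Y ∖ X)) ∪ X
4 ∈ ((X ∩ (Y ∖ X)) ∪ X) and 4 ∈ Y, so 4 ∈ ((X ∩ (Y ∖ X)) ∪ X) ∩ Y
4 ∉ (((X ∩ (Y ∖ X)) ∪ X) ∩ Y)ᶜ since 4 ∈ (((X ∩ (Y ∖ X)) ∪ X) ∩ Y)

No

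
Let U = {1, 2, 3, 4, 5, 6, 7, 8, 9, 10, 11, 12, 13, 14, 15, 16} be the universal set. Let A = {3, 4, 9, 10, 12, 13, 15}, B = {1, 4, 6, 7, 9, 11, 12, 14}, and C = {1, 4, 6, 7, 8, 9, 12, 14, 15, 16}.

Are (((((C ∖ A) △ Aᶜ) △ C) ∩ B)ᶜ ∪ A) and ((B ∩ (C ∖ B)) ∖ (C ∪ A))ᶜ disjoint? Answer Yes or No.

C ∖ A = {1, 6, 7, 8, 14, 16}
Aᶜ = {1, 2, 5, 6, 7, 8, 11, 14, 16}
(C ∖ A) △ Aᶜ = {2, 5, 11}
((C ∖ A) △ Aᶜ) △ C = {1, 2, 4, 5, 6, 7, 8, 9, 11, 12, 14, 15, 16}
(((C ∖ A) △ Aᶜ) △ C) ∩ B = {1, 4, 6, 7, 9, 11, 12, 14}
((((C ∖ A) △ Aᶜ) △ C) ∩ B)ᶜ = {2, 3, 5, 8, 10, 13, 15, 16}
((((C ∖ A) △ Aᶜ) △ C) ∩ B)ᶜ ∪ A = {2, 3, 4, 5, 8, 9, 10, 12, 13, 15, 16}
C ∖ B = {8, 15, 16}
B ∩ (C ∖ B) = {}
C ∪ A = {1, 3, 4, 6, 7, 8, 9, 10, 12, 13, 14, 15, 16}
(B ∩ (C ∖ B)) ∖ (C ∪ A) = {}
((B ∩ (C ∖ B)) ∖ (C ∪ A))ᶜ = {1, 2, 3, 4, 5, 6, 7, 8, 9, 10, 11, 12, 13, 14, 15, 16}
2 lies in both, so they are not disjoint.

No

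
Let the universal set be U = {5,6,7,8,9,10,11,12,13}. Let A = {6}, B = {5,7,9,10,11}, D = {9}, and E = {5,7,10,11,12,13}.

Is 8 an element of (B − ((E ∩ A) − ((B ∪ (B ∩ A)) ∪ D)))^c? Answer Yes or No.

Yes

8 ∉ E and 8 ∉ A, so 8 ∉ E ∩ A
8 ∉ B and 8 ∉ A, so 8 ∉ B ∩ A
8 ∉ B and 8 ∉ (B ∩ A), so 8 ∉ B ∪ (B ∩ A)
8 ∉ (B ∪ (B ∩ A)) and 8 ∉ D, so 8 ∉ (B ∪ (B ∩ A)) ∪ D
8 ∉ (E ∩ A) and 8 ∉ ((B ∪ (B ∩ A)) ∪ D), so 8 ∉ (E ∩ A) − ((B ∪ (B ∩ A)) ∪ D)
8 ∉ B and 8 ∉ ((E ∩ A) − ((B ∪ (B ∩ A)) ∪ D)), so 8 ∉ B − ((E ∩ A) − ((B ∪ (B ∩ A)) ∪ D))
8 ∈ (B − ((E ∩ A) − ((B ∪ (B ∩ A)) ∪ D)))^c since 8 ∉ (B − ((E ∩ A) − ((B ∪ (B ∩ A)) ∪ D)))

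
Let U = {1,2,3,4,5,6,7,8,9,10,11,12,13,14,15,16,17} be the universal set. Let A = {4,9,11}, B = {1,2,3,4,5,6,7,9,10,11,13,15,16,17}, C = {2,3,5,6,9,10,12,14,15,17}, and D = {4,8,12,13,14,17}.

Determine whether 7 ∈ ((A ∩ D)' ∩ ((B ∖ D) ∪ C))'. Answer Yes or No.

No

7 ∉ A and 7 ∉ D, so 7 ∉ A ∩ D
7 ∈ (A ∩ D)' since 7 ∉ (A ∩ D)
7 ∈ B and 7 ∉ D, so 7 ∈ B ∖ D
7 ∈ (B ∖ D) and 7 ∉ C, so 7 ∈ (B ∖ D) ∪ C
7 ∈ (A ∩ D)' and 7 ∈ ((B ∖ D) ∪ C), so 7 ∈ (A ∩ D)' ∩ ((B ∖ D) ∪ C)
7 ∉ ((A ∩ D)' ∩ ((B ∖ D) ∪ C))' since 7 ∈ ((A ∩ D)' ∩ ((B ∖ D) ∪ C))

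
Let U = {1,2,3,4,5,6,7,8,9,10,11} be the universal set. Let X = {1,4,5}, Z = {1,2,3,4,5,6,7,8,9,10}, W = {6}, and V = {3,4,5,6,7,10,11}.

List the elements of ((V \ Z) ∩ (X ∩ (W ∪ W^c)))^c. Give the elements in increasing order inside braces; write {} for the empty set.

{1,2,3,4,5,6,7,8,9,10,11}

V \ Z = {11}
W^c = {1,2,3,4,5,7,8,9,10,11}
W ∪ W^c = {1,2,3,4,5,6,7,8,9,10,11}
X ∩ (W ∪ W^c) = {1,4,5}
(V \ Z) ∩ (X ∩ (W ∪ W^c)) = {}
((V \ Z) ∩ (X ∩ (W ∪ W^c)))^c = {1,2,3,4,5,6,7,8,9,10,11}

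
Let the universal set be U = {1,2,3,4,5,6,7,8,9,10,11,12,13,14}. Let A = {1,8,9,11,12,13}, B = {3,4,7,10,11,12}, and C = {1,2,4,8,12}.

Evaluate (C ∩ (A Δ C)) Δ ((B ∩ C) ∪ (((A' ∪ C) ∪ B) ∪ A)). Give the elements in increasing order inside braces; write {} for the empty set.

{1,3,5,6,7,8,9,10,11,12,13,14}

A Δ C = {2,4,9,11,13}
C ∩ (A Δ C) = {2,4}
B ∩ C = {4,12}
A' = {2,3,4,5,6,7,10,14}
A' ∪ C = {1,2,3,4,5,6,7,8,10,12,14}
(A' ∪ C) ∪ B = {1,2,3,4,5,6,7,8,10,11,12,14}
((A' ∪ C) ∪ B) ∪ A = {1,2,3,4,5,6,7,8,9,10,11,12,13,14}
(B ∩ C) ∪ (((A' ∪ C) ∪ B) ∪ A) = {1,2,3,4,5,6,7,8,9,10,11,12,13,14}
(C ∩ (A Δ C)) Δ ((B ∩ C) ∪ (((A' ∪ C) ∪ B) ∪ A)) = {1,3,5,6,7,8,9,10,11,12,13,14}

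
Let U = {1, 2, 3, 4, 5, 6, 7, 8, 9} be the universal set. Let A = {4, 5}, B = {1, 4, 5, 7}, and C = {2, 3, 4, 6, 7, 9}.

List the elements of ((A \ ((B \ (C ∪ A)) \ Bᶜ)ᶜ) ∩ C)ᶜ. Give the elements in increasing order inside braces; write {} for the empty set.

{1, 2, 3, 4, 5, 6, 7, 8, 9}

C ∪ A = {2, 3, 4, 5, 6, 7, 9}
B \ (C ∪ A) = {1}
Bᶜ = {2, 3, 6, 8, 9}
(B \ (C ∪ A)) \ Bᶜ = {1}
((B \ (C ∪ A)) \ Bᶜ)ᶜ = {2, 3, 4, 5, 6, 7, 8, 9}
A \ ((B \ (C ∪ A)) \ Bᶜ)ᶜ = {}
(A \ ((B \ (C ∪ A)) \ Bᶜ)ᶜ) ∩ C = {}
((A \ ((B \ (C ∪ A)) \ Bᶜ)ᶜ) ∩ C)ᶜ = {1, 2, 3, 4, 5, 6, 7, 8, 9}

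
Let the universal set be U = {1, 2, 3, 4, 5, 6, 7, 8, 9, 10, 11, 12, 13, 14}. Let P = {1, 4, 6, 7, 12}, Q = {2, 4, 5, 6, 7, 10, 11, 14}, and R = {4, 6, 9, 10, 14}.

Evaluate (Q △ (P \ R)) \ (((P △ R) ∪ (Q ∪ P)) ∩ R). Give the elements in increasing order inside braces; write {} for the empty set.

P \ R = {1, 7, 12}
Q △ (P \ R) = {1, 2, 4, 5, 6, 10, 11, 12, 14}
P △ R = {1, 7, 9, 10, 12, 14}
Q ∪ P = {1, 2, 4, 5, 6, 7, 10, 11, 12, 14}
(P △ R) ∪ (Q ∪ P) = {1, 2, 4, 5, 6, 7, 9, 10, 11, 12, 14}
((P △ R) ∪ (Q ∪ P)) ∩ R = {4, 6, 9, 10, 14}
(Q △ (P \ R)) \ (((P △ R) ∪ (Q ∪ P)) ∩ R) = {1, 2, 5, 11, 12}

{1, 2, 5, 11, 12}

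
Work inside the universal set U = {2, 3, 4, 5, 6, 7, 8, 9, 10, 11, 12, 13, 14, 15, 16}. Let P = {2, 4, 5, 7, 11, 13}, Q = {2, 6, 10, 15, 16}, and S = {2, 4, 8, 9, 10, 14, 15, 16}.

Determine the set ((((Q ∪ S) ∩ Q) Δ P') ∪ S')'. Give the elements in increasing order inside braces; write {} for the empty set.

{4, 10, 15, 16}

Q ∪ S = {2, 4, 6, 8, 9, 10, 14, 15, 16}
(Q ∪ S) ∩ Q = {2, 6, 10, 15, 16}
P' = {3, 6, 8, 9, 10, 12, 14, 15, 16}
((Q ∪ S) ∩ Q) Δ P' = {2, 3, 8, 9, 12, 14}
S' = {3, 5, 6, 7, 11, 12, 13}
(((Q ∪ S) ∩ Q) Δ P') ∪ S' = {2, 3, 5, 6, 7, 8, 9, 11, 12, 13, 14}
((((Q ∪ S) ∩ Q) Δ P') ∪ S')' = {4, 10, 15, 16}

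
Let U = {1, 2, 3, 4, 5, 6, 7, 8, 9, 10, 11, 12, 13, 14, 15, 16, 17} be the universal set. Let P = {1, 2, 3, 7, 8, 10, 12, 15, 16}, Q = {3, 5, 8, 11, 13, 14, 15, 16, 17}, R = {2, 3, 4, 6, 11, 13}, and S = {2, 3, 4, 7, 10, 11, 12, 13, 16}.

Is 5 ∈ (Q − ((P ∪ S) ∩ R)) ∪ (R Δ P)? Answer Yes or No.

Yes

5 ∉ P and 5 ∉ S, so 5 ∉ P ∪ S
5 ∉ (P ∪ S) and 5 ∉ R, so 5 ∉ (P ∪ S) ∩ R
5 ∈ Q and 5 ∉ ((P ∪ S) ∩ R), so 5 ∈ Q − ((P ∪ S) ∩ R)
5 ∉ R and 5 ∉ P, so 5 ∉ R Δ P
5 ∈ (Q − ((P ∪ S) ∩ R)) and 5 ∉ (R Δ P), so 5 ∈ (Q − ((P ∪ S) ∩ R)) ∪ (R Δ P)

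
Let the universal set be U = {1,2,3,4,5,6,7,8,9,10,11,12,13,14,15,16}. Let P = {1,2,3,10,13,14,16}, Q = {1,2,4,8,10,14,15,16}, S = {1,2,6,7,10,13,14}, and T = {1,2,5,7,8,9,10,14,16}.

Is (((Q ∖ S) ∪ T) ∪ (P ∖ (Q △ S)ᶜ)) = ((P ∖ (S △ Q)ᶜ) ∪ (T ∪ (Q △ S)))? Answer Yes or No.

Q ∖ S = {4,8,15,16}
(Q ∖ S) ∪ T = {1,2,4,5,7,8,9,10,14,15,16}
Q △ S = {4,6,7,8,13,15,16}
(Q △ S)ᶜ = {1,2,3,5,9,10,11,12,14}
P ∖ (Q △ S)ᶜ = {13,16}
((Q ∖ S) ∪ T) ∪ (P ∖ (Q △ S)ᶜ) = {1,2,4,5,7,8,9,10,13,14,15,16}
S △ Q = {4,6,7,8,13,15,16}
(S △ Q)ᶜ = {1,2,3,5,9,10,11,12,14}
P ∖ (S △ Q)ᶜ = {13,16}
T ∪ (Q △ S) = {1,2,4,5,6,7,8,9,10,13,14,15,16}
(P ∖ (S △ Q)ᶜ) ∪ (T ∪ (Q △ S)) = {1,2,4,5,6,7,8,9,10,13,14,15,16}
6 ∈ (P ∖ (S △ Q)ᶜ) ∪ (T ∪ (Q △ S)) but 6 ∉ ((Q ∖ S) ∪ T) ∪ (P ∖ (Q △ S)ᶜ), so they differ.

No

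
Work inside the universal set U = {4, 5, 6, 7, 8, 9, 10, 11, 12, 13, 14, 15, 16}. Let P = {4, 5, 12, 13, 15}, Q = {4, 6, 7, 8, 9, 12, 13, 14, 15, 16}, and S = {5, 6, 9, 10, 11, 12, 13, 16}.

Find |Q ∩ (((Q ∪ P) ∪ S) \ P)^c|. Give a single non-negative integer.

Q ∪ P = {4, 5, 6, 7, 8, 9, 12, 13, 14, 15, 16}
(Q ∪ P) ∪ S = {4, 5, 6, 7, 8, 9, 10, 11, 12, 13, 14, 15, 16}
((Q ∪ P) ∪ S) \ P = {6, 7, 8, 9, 10, 11, 14, 16}
(((Q ∪ P) ∪ S) \ P)^c = {4, 5, 12, 13, 15}
Q ∩ (((Q ∪ P) ∪ S) \ P)^c = {4, 12, 13, 15}
|Q ∩ (((Q ∪ P) ∪ S) \ P)^c| = 4

4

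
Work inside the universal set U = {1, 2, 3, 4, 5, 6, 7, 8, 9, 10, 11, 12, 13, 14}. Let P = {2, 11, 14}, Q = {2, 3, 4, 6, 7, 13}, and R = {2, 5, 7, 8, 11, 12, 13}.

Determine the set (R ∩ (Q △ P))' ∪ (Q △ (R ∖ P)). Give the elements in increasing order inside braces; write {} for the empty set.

{1, 2, 3, 4, 5, 6, 8, 9, 10, 12, 14}

Q △ P = {3, 4, 6, 7, 11, 13, 14}
R ∩ (Q △ P) = {7, 11, 13}
(R ∩ (Q △ P))' = {1, 2, 3, 4, 5, 6, 8, 9, 10, 12, 14}
R ∖ P = {5, 7, 8, 12, 13}
Q △ (R ∖ P) = {2, 3, 4, 5, 6, 8, 12}
(R ∩ (Q △ P))' ∪ (Q △ (R ∖ P)) = {1, 2, 3, 4, 5, 6, 8, 9, 10, 12, 14}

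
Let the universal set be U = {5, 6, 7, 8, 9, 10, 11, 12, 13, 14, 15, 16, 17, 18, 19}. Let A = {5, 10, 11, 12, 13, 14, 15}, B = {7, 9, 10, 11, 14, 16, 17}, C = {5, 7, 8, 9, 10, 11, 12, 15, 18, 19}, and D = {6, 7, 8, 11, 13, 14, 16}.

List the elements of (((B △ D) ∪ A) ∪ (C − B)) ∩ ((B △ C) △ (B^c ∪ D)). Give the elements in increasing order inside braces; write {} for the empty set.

B △ D = {6, 8, 9, 10, 13, 17}
(B △ D) ∪ A = {5, 6, 8, 9, 10, 11, 12, 13, 14, 15, 17}
C − B = {5, 8, 12, 15, 18, 19}
((B △ D) ∪ A) ∪ (C − B) = {5, 6, 8, 9, 10, 11, 12, 13, 14, 15, 17, 18, 19}
B △ C = {5, 8, 12, 14, 15, 16, 17, 18, 19}
B^c = {5, 6, 8, 12, 13, 15, 18, 19}
B^c ∪ D = {5, 6, 7, 8, 11, 12, 13, 14, 15, 16, 18, 19}
(B △ C) △ (B^c ∪ D) = {6, 7, 11, 13, 17}
(((B △ D) ∪ A) ∪ (C − B)) ∩ ((B △ C) △ (B^c ∪ D)) = {6, 11, 13, 17}

{6, 11, 13, 17}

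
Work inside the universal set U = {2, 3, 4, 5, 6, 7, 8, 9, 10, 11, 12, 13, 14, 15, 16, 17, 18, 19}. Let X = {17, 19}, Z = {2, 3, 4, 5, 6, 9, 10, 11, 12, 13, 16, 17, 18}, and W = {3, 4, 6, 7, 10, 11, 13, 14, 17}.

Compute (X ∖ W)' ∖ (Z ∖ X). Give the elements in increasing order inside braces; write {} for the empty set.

X ∖ W = {19}
(X ∖ W)' = {2, 3, 4, 5, 6, 7, 8, 9, 10, 11, 12, 13, 14, 15, 16, 17, 18}
Z ∖ X = {2, 3, 4, 5, 6, 9, 10, 11, 12, 13, 16, 18}
(X ∖ W)' ∖ (Z ∖ X) = {7, 8, 14, 15, 17}

{7, 8, 14, 15, 17}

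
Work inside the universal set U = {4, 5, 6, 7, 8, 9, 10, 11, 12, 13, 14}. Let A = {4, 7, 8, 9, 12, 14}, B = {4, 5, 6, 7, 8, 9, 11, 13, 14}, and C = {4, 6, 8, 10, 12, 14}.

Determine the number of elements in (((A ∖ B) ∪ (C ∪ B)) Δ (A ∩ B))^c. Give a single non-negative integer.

A ∖ B = {12}
C ∪ B = {4, 5, 6, 7, 8, 9, 10, 11, 12, 13, 14}
(A ∖ B) ∪ (C ∪ B) = {4, 5, 6, 7, 8, 9, 10, 11, 12, 13, 14}
A ∩ B = {4, 7, 8, 9, 14}
((A ∖ B) ∪ (C ∪ B)) Δ (A ∩ B) = {5, 6, 10, 11, 12, 13}
(((A ∖ B) ∪ (C ∪ B)) Δ (A ∩ B))^c = {4, 7, 8, 9, 14}
|(((A ∖ B) ∪ (C ∪ B)) Δ (A ∩ B))^c| = 5

5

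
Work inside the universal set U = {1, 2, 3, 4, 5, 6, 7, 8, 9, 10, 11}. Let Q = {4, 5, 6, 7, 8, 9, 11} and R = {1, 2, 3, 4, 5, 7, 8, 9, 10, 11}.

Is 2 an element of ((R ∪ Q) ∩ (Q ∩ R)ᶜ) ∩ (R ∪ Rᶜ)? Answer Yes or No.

2 ∈ R and 2 ∉ Q, so 2 ∈ R ∪ Q
2 ∉ Q and 2 ∈ R, so 2 ∉ Q ∩ R
2 ∈ (Q ∩ R)ᶜ since 2 ∉ (Q ∩ R)
2 ∈ (R ∪ Q) and 2 ∈ (Q ∩ R)ᶜ, so 2 ∈ (R ∪ Q) ∩ (Q ∩ R)ᶜ
2 ∈ R, so 2 ∉ Rᶜ
2 ∈ R and 2 ∉ Rᶜ, so 2 ∈ R ∪ Rᶜ
2 ∈ ((R ∪ Q) ∩ (Q ∩ R)ᶜ) and 2 ∈ (R ∪ Rᶜ), so 2 ∈ ((R ∪ Q) ∩ (Q ∩ R)ᶜ) ∩ (R ∪ Rᶜ)

Yes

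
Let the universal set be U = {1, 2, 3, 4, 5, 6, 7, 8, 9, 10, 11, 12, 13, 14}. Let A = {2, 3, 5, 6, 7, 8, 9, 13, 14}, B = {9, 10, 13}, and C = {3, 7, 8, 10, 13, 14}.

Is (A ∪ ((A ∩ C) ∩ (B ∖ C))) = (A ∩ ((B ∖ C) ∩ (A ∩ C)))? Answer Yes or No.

No

A ∩ C = {3, 7, 8, 13, 14}
B ∖ C = {9}
(A ∩ C) ∩ (B ∖ C) = {}
A ∪ ((A ∩ C) ∩ (B ∖ C)) = {2, 3, 5, 6, 7, 8, 9, 13, 14}
(B ∖ C) ∩ (A ∩ C) = {}
A ∩ ((B ∖ C) ∩ (A ∩ C)) = {}
2 ∈ A ∪ ((A ∩ C) ∩ (B ∖ C)) but 2 ∉ A ∩ ((B ∖ C) ∩ (A ∩ C)), so they differ.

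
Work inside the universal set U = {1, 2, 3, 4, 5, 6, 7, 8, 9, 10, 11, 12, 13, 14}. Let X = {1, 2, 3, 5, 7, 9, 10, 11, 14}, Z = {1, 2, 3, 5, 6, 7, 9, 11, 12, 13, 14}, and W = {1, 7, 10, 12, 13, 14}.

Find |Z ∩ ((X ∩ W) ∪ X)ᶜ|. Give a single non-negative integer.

X ∩ W = {1, 7, 10, 14}
(X ∩ W) ∪ X = {1, 2, 3, 5, 7, 9, 10, 11, 14}
((X ∩ W) ∪ X)ᶜ = {4, 6, 8, 12, 13}
Z ∩ ((X ∩ W) ∪ X)ᶜ = {6, 12, 13}
|Z ∩ ((X ∩ W) ∪ X)ᶜ| = 3

3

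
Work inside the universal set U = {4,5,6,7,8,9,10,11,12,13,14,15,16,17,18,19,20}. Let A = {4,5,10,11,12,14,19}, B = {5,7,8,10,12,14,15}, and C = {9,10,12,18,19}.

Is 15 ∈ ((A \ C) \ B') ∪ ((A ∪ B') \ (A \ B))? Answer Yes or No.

15 ∉ A and 15 ∉ C, so 15 ∉ A \ C
15 ∈ B, so 15 ∉ B'
15 ∉ (A \ C) and 15 ∉ B', so 15 ∉ (A \ C) \ B'
15 ∈ B, so 15 ∉ B'
15 ∉ A and 15 ∉ B', so 15 ∉ A ∪ B'
15 ∉ A and 15 ∈ B, so 15 ∉ A \ B
15 ∉ (A ∪ B') and 15 ∉ (A \ B), so 15 ∉ (A ∪ B') \ (A \ B)
15 ∉ ((A \ C) \ B') and 15 ∉ ((A ∪ B') \ (A \ B)), so 15 ∉ ((A \ C) \ B') ∪ ((A ∪ B') \ (A \ B))

No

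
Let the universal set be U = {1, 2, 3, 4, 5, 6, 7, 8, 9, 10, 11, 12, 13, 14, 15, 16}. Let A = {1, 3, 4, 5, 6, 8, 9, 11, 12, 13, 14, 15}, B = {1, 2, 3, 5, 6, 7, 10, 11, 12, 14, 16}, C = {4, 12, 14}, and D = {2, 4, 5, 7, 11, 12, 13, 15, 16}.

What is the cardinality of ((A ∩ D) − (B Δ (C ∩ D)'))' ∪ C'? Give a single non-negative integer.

A ∩ D = {4, 5, 11, 12, 13, 15}
C ∩ D = {4, 12}
(C ∩ D)' = {1, 2, 3, 5, 6, 7, 8, 9, 10, 11, 13, 14, 15, 16}
B Δ (C ∩ D)' = {8, 9, 12, 13, 15}
(A ∩ D) − (B Δ (C ∩ D)') = {4, 5, 11}
((A ∩ D) − (B Δ (C ∩ D)'))' = {1, 2, 3, 6, 7, 8, 9, 10, 12, 13, 14, 15, 16}
C' = {1, 2, 3, 5, 6, 7, 8, 9, 10, 11, 13, 15, 16}
((A ∩ D) − (B Δ (C ∩ D)'))' ∪ C' = {1, 2, 3, 5, 6, 7, 8, 9, 10, 11, 12, 13, 14, 15, 16}
|((A ∩ D) − (B Δ (C ∩ D)'))' ∪ C'| = 15

15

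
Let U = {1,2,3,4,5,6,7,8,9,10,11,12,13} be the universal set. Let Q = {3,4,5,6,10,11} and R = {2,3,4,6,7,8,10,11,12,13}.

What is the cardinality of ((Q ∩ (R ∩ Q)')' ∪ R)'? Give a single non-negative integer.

R ∩ Q = {3,4,6,10,11}
(R ∩ Q)' = {1,2,5,7,8,9,12,13}
Q ∩ (R ∩ Q)' = {5}
(Q ∩ (R ∩ Q)')' = {1,2,3,4,6,7,8,9,10,11,12,13}
(Q ∩ (R ∩ Q)')' ∪ R = {1,2,3,4,6,7,8,9,10,11,12,13}
((Q ∩ (R ∩ Q)')' ∪ R)' = {5}
|((Q ∩ (R ∩ Q)')' ∪ R)'| = 1

1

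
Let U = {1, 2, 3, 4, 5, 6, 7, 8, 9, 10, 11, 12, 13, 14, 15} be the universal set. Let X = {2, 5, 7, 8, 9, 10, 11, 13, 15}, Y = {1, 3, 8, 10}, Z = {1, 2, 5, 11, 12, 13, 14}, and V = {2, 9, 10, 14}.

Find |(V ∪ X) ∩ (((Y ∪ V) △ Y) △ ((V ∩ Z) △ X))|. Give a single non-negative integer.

8

V ∪ X = {2, 5, 7, 8, 9, 10, 11, 13, 14, 15}
Y ∪ V = {1, 2, 3, 8, 9, 10, 14}
(Y ∪ V) △ Y = {2, 9, 14}
V ∩ Z = {2, 14}
(V ∩ Z) △ X = {5, 7, 8, 9, 10, 11, 13, 14, 15}
((Y ∪ V) △ Y) △ ((V ∩ Z) △ X) = {2, 5, 7, 8, 10, 11, 13, 15}
(V ∪ X) ∩ (((Y ∪ V) △ Y) △ ((V ∩ Z) △ X)) = {2, 5, 7, 8, 10, 11, 13, 15}
|(V ∪ X) ∩ (((Y ∪ V) △ Y) △ ((V ∩ Z) △ X))| = 8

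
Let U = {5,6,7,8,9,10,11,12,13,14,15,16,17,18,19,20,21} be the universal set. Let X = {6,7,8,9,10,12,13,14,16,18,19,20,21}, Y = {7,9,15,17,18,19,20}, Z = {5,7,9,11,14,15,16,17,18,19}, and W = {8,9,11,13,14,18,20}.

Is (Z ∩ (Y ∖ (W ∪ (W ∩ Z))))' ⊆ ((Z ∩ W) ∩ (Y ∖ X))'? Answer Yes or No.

Yes

W ∩ Z = {9,11,14,18}
W ∪ (W ∩ Z) = {8,9,11,13,14,18,20}
Y ∖ (W ∪ (W ∩ Z)) = {7,15,17,19}
Z ∩ (Y ∖ (W ∪ (W ∩ Z))) = {7,15,17,19}
(Z ∩ (Y ∖ (W ∪ (W ∩ Z))))' = {5,6,8,9,10,11,12,13,14,16,18,20,21}
Z ∩ W = {9,11,14,18}
Y ∖ X = {15,17}
(Z ∩ W) ∩ (Y ∖ X) = {}
((Z ∩ W) ∩ (Y ∖ X))' = {5,6,7,8,9,10,11,12,13,14,15,16,17,18,19,20,21}
Every element of {5,6,8,9,10,11,12,13,14,16,18,20,21} is in {5,6,7,8,9,10,11,12,13,14,15,16,17,18,19,20,21}, so (Z ∩ (Y ∖ (W ∪ (W ∩ Z))))' ⊆ ((Z ∩ W) ∩ (Y ∖ X))'.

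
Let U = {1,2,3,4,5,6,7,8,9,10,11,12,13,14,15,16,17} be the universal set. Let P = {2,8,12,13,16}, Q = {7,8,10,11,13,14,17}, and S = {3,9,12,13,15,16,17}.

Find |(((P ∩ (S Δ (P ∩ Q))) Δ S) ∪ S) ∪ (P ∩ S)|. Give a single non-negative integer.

8

P ∩ Q = {8,13}
S Δ (P ∩ Q) = {3,8,9,12,15,16,17}
P ∩ (S Δ (P ∩ Q)) = {8,12,16}
(P ∩ (S Δ (P ∩ Q))) Δ S = {3,8,9,13,15,17}
((P ∩ (S Δ (P ∩ Q))) Δ S) ∪ S = {3,8,9,12,13,15,16,17}
P ∩ S = {12,13,16}
(((P ∩ (S Δ (P ∩ Q))) Δ S) ∪ S) ∪ (P ∩ S) = {3,8,9,12,13,15,16,17}
|(((P ∩ (S Δ (P ∩ Q))) Δ S) ∪ S) ∪ (P ∩ S)| = 8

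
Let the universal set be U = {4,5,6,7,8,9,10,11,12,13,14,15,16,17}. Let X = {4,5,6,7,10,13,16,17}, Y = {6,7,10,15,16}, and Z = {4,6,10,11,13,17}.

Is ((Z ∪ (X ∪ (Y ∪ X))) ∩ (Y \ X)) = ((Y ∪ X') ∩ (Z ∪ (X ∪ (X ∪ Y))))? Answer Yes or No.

Y ∪ X = {4,5,6,7,10,13,15,16,17}
X ∪ (Y ∪ X) = {4,5,6,7,10,13,15,16,17}
Z ∪ (X ∪ (Y ∪ X)) = {4,5,6,7,10,11,13,15,16,17}
Y \ X = {15}
(Z ∪ (X ∪ (Y ∪ X))) ∩ (Y \ X) = {15}
X' = {8,9,11,12,14,15}
Y ∪ X' = {6,7,8,9,10,11,12,14,15,16}
X ∪ Y = {4,5,6,7,10,13,15,16,17}
X ∪ (X ∪ Y) = {4,5,6,7,10,13,15,16,17}
Z ∪ (X ∪ (X ∪ Y)) = {4,5,6,7,10,11,13,15,16,17}
(Y ∪ X') ∩ (Z ∪ (X ∪ (X ∪ Y))) = {6,7,10,11,15,16}
6 ∈ (Y ∪ X') ∩ (Z ∪ (X ∪ (X ∪ Y))) but 6 ∉ (Z ∪ (X ∪ (Y ∪ X))) ∩ (Y \ X), so they differ.

No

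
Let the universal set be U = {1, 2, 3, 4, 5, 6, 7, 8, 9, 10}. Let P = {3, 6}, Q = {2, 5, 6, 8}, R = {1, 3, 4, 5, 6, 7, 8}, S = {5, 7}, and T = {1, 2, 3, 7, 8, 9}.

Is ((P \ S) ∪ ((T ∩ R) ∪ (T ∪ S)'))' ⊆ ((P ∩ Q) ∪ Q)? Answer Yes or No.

P \ S = {3, 6}
T ∩ R = {1, 3, 7, 8}
T ∪ S = {1, 2, 3, 5, 7, 8, 9}
(T ∪ S)' = {4, 6, 10}
(T ∩ R) ∪ (T ∪ S)' = {1, 3, 4, 6, 7, 8, 10}
(P \ S) ∪ ((T ∩ R) ∪ (T ∪ S)') = {1, 3, 4, 6, 7, 8, 10}
((P \ S) ∪ ((T ∩ R) ∪ (T ∪ S)'))' = {2, 5, 9}
P ∩ Q = {6}
(P ∩ Q) ∪ Q = {2, 5, 6, 8}
9 ∈ ((P \ S) ∪ ((T ∩ R) ∪ (T ∪ S)'))' but 9 ∉ (P ∩ Q) ∪ Q, so the inclusion fails.

No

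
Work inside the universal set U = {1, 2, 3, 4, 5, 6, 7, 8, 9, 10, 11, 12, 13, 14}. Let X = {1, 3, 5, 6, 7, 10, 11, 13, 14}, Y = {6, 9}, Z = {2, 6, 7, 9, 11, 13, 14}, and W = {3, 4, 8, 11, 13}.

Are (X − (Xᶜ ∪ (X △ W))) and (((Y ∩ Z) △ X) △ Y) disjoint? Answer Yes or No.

Xᶜ = {2, 4, 8, 9, 12}
X △ W = {1, 4, 5, 6, 7, 8, 10, 14}
Xᶜ ∪ (X △ W) = {1, 2, 4, 5, 6, 7, 8, 9, 10, 12, 14}
X − (Xᶜ ∪ (X △ W)) = {3, 11, 13}
Y ∩ Z = {6, 9}
(Y ∩ Z) △ X = {1, 3, 5, 7, 9, 10, 11, 13, 14}
((Y ∩ Z) △ X) △ Y = {1, 3, 5, 6, 7, 10, 11, 13, 14}
3 lies in both, so they are not disjoint.

No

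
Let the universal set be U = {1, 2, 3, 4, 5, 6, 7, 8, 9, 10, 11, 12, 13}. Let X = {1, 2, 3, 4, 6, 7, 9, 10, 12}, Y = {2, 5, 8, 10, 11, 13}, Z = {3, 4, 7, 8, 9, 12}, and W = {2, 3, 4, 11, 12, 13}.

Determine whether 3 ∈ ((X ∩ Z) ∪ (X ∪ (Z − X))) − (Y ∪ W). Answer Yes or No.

No

3 ∈ X and 3 ∈ Z, so 3 ∈ X ∩ Z
3 ∈ Z and 3 ∈ X, so 3 ∉ Z − X
3 ∈ X and 3 ∉ (Z − X), so 3 ∈ X ∪ (Z − X)
3 ∈ (X ∩ Z) and 3 ∈ (X ∪ (Z − X)), so 3 ∈ (X ∩ Z) ∪ (X ∪ (Z − X))
3 ∉ Y and 3 ∈ W, so 3 ∈ Y ∪ W
3 ∈ ((X ∩ Z) ∪ (X ∪ (Z − X))) and 3 ∈ (Y ∪ W), so 3 ∉ ((X ∩ Z) ∪ (X ∪ (Z − X))) − (Y ∪ W)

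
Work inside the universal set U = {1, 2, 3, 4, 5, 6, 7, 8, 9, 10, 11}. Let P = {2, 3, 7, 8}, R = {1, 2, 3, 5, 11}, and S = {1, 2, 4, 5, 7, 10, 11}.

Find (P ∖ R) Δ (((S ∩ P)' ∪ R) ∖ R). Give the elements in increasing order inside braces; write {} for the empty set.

P ∖ R = {7, 8}
S ∩ P = {2, 7}
(S ∩ P)' = {1, 3, 4, 5, 6, 8, 9, 10, 11}
(S ∩ P)' ∪ R = {1, 2, 3, 4, 5, 6, 8, 9, 10, 11}
((S ∩ P)' ∪ R) ∖ R = {4, 6, 8, 9, 10}
(P ∖ R) Δ (((S ∩ P)' ∪ R) ∖ R) = {4, 6, 7, 9, 10}

{4, 6, 7, 9, 10}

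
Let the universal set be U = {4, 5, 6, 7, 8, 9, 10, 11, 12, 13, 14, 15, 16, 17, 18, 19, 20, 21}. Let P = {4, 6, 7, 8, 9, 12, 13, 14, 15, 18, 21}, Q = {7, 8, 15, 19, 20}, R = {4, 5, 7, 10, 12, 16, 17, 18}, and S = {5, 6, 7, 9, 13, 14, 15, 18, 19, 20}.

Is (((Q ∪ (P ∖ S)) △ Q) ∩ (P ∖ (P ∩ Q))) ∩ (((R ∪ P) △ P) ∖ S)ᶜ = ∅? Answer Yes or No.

No

P ∖ S = {4, 8, 12, 21}
Q ∪ (P ∖ S) = {4, 7, 8, 12, 15, 19, 20, 21}
(Q ∪ (P ∖ S)) △ Q = {4, 12, 21}
P ∩ Q = {7, 8, 15}
P ∖ (P ∩ Q) = {4, 6, 9, 12, 13, 14, 18, 21}
((Q ∪ (P ∖ S)) △ Q) ∩ (P ∖ (P ∩ Q)) = {4, 12, 21}
R ∪ P = {4, 5, 6, 7, 8, 9, 10, 12, 13, 14, 15, 16, 17, 18, 21}
(R ∪ P) △ P = {5, 10, 16, 17}
((R ∪ P) △ P) ∖ S = {10, 16, 17}
(((R ∪ P) △ P) ∖ S)ᶜ = {4, 5, 6, 7, 8, 9, 11, 12, 13, 14, 15, 18, 19, 20, 21}
4 lies in both, so they are not disjoint.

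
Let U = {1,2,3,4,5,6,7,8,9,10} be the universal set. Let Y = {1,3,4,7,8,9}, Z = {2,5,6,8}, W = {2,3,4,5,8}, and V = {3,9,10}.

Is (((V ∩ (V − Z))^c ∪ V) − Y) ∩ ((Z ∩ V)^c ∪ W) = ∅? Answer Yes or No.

No

V − Z = {3,9,10}
V ∩ (V − Z) = {3,9,10}
(V ∩ (V − Z))^c = {1,2,4,5,6,7,8}
(V ∩ (V − Z))^c ∪ V = {1,2,3,4,5,6,7,8,9,10}
((V ∩ (V − Z))^c ∪ V) − Y = {2,5,6,10}
Z ∩ V = {}
(Z ∩ V)^c = {1,2,3,4,5,6,7,8,9,10}
(Z ∩ V)^c ∪ W = {1,2,3,4,5,6,7,8,9,10}
2 lies in both, so they are not disjoint.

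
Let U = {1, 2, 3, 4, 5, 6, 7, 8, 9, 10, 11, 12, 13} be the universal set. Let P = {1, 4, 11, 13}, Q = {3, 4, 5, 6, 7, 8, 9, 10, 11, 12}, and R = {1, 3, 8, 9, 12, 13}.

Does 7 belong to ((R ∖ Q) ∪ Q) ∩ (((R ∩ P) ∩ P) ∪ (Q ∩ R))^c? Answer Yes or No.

7 ∉ R and 7 ∈ Q, so 7 ∉ R ∖ Q
7 ∉ (R ∖ Q) and 7 ∈ Q, so 7 ∈ (R ∖ Q) ∪ Q
7 ∉ R and 7 ∉ P, so 7 ∉ R ∩ P
7 ∉ (R ∩ P) and 7 ∉ P, so 7 ∉ (R ∩ P) ∩ P
7 ∈ Q and 7 ∉ R, so 7 ∉ Q ∩ R
7 ∉ ((R ∩ P) ∩ P) and 7 ∉ (Q ∩ R), so 7 ∉ ((R ∩ P) ∩ P) ∪ (Q ∩ R)
7 ∈ (((R ∩ P) ∩ P) ∪ (Q ∩ R))^c since 7 ∉ (((R ∩ P) ∩ P) ∪ (Q ∩ R))
7 ∈ ((R ∖ Q) ∪ Q) and 7 ∈ (((R ∩ P) ∩ P) ∪ (Q ∩ R))^c, so 7 ∈ ((R ∖ Q) ∪ Q) ∩ (((R ∩ P) ∩ P) ∪ (Q ∩ R))^c

Yes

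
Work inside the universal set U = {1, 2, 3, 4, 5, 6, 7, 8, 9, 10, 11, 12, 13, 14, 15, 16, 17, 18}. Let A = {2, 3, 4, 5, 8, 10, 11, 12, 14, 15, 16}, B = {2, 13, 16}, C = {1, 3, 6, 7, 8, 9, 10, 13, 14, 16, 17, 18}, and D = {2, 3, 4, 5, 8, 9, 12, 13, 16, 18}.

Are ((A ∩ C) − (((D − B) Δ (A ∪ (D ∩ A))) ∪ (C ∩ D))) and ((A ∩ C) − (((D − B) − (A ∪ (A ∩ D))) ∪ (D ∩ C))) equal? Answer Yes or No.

A ∩ C = {3, 8, 10, 14, 16}
D − B = {3, 4, 5, 8, 9, 12, 18}
D ∩ A = {2, 3, 4, 5, 8, 12, 16}
A ∪ (D ∩ A) = {2, 3, 4, 5, 8, 10, 11, 12, 14, 15, 16}
(D − B) Δ (A ∪ (D ∩ A)) = {2, 9, 10, 11, 14, 15, 16, 18}
C ∩ D = {3, 8, 9, 13, 16, 18}
((D − B) Δ (A ∪ (D ∩ A))) ∪ (C ∩ D) = {2, 3, 8, 9, 10, 11, 13, 14, 15, 16, 18}
(A ∩ C) − (((D − B) Δ (A ∪ (D ∩ A))) ∪ (C ∩ D)) = {}
A ∩ D = {2, 3, 4, 5, 8, 12, 16}
A ∪ (A ∩ D) = {2, 3, 4, 5, 8, 10, 11, 12, 14, 15, 16}
(D − B) − (A ∪ (A ∩ D)) = {9, 18}
D ∩ C = {3, 8, 9, 13, 16, 18}
((D − B) − (A ∪ (A ∩ D))) ∪ (D ∩ C) = {3, 8, 9, 13, 16, 18}
(A ∩ C) − (((D − B) − (A ∪ (A ∩ D))) ∪ (D ∩ C)) = {10, 14}
10 ∈ (A ∩ C) − (((D − B) − (A ∪ (A ∩ D))) ∪ (D ∩ C)) but 10 ∉ (A ∩ C) − (((D − B) Δ (A ∪ (D ∩ A))) ∪ (C ∩ D)), so they differ.

No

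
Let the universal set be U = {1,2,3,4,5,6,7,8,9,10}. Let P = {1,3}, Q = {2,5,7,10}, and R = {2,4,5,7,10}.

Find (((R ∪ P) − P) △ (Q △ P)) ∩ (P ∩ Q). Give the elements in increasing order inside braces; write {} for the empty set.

{}

R ∪ P = {1,2,3,4,5,7,10}
(R ∪ P) − P = {2,4,5,7,10}
Q △ P = {1,2,3,5,7,10}
((R ∪ P) − P) △ (Q △ P) = {1,3,4}
P ∩ Q = {}
(((R ∪ P) − P) △ (Q △ P)) ∩ (P ∩ Q) = {}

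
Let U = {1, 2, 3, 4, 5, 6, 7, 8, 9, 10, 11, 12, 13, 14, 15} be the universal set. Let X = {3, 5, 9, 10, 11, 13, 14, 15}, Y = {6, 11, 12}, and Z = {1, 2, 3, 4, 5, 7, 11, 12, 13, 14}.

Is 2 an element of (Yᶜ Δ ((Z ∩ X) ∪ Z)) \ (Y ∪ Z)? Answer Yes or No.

No

2 ∉ Y, so 2 ∈ Yᶜ
2 ∈ Z and 2 ∉ X, so 2 ∉ Z ∩ X
2 ∉ (Z ∩ X) and 2 ∈ Z, so 2 ∈ (Z ∩ X) ∪ Z
2 ∈ Yᶜ and 2 ∈ ((Z ∩ X) ∪ Z), so 2 ∉ Yᶜ Δ ((Z ∩ X) ∪ Z)
2 ∉ Y and 2 ∈ Z, so 2 ∈ Y ∪ Z
2 ∉ (Yᶜ Δ ((Z ∩ X) ∪ Z)) and 2 ∈ (Y ∪ Z), so 2 ∉ (Yᶜ Δ ((Z ∩ X) ∪ Z)) \ (Y ∪ Z)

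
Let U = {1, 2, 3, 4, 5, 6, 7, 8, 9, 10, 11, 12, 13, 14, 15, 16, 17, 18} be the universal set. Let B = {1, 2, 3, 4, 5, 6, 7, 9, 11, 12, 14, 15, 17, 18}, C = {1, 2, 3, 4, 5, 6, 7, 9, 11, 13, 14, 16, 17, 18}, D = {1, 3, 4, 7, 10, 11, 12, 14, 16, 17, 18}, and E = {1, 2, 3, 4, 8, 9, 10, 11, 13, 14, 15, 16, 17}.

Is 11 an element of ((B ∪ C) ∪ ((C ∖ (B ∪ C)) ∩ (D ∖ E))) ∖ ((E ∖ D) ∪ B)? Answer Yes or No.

No

11 ∈ B and 11 ∈ C, so 11 ∈ B ∪ C
11 ∈ B and 11 ∈ C, so 11 ∈ B ∪ C
11 ∈ C and 11 ∈ (B ∪ C), so 11 ∉ C ∖ (B ∪ C)
11 ∈ D and 11 ∈ E, so 11 ∉ D ∖ E
11 ∉ (C ∖ (B ∪ C)) and 11 ∉ (D ∖ E), so 11 ∉ (C ∖ (B ∪ C)) ∩ (D ∖ E)
11 ∈ (B ∪ C) and 11 ∉ ((C ∖ (B ∪ C)) ∩ (D ∖ E)), so 11 ∈ (B ∪ C) ∪ ((C ∖ (B ∪ C)) ∩ (D ∖ E))
11 ∈ E and 11 ∈ D, so 11 ∉ E ∖ D
11 ∉ (E ∖ D) and 11 ∈ B, so 11 ∈ (E ∖ D) ∪ B
11 ∈ ((B ∪ C) ∪ ((C ∖ (B ∪ C)) ∩ (D ∖ E))) and 11 ∈ ((E ∖ D) ∪ B), so 11 ∉ ((B ∪ C) ∪ ((C ∖ (B ∪ C)) ∩ (D ∖ E))) ∖ ((E ∖ D) ∪ B)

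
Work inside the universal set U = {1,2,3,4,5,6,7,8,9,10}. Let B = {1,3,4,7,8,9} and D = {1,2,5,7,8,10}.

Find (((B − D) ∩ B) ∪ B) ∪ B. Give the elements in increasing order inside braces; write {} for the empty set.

{1,3,4,7,8,9}

B − D = {3,4,9}
(B − D) ∩ B = {3,4,9}
((B − D) ∩ B) ∪ B = {1,3,4,7,8,9}
(((B − D) ∩ B) ∪ B) ∪ B = {1,3,4,7,8,9}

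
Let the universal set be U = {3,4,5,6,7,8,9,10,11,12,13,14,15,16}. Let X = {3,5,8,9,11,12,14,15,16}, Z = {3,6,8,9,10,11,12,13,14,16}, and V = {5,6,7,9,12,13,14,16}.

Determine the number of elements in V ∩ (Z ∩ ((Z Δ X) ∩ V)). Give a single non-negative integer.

2

Z Δ X = {5,6,10,13,15}
(Z Δ X) ∩ V = {5,6,13}
Z ∩ ((Z Δ X) ∩ V) = {6,13}
V ∩ (Z ∩ ((Z Δ X) ∩ V)) = {6,13}
|V ∩ (Z ∩ ((Z Δ X) ∩ V))| = 2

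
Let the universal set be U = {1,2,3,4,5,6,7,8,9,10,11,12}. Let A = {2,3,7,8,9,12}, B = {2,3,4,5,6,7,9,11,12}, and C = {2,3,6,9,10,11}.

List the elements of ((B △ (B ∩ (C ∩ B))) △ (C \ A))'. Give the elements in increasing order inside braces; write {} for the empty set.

C ∩ B = {2,3,6,9,11}
B ∩ (C ∩ B) = {2,3,6,9,11}
B △ (B ∩ (C ∩ B)) = {4,5,7,12}
C \ A = {6,10,11}
(B △ (B ∩ (C ∩ B))) △ (C \ A) = {4,5,6,7,10,11,12}
((B △ (B ∩ (C ∩ B))) △ (C \ A))' = {1,2,3,8,9}

{1,2,3,8,9}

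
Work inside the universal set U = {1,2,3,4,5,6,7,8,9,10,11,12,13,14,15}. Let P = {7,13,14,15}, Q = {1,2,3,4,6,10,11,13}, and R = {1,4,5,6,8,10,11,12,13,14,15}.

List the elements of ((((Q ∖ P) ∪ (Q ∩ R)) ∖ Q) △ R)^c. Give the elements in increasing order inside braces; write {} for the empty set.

Q ∖ P = {1,2,3,4,6,10,11}
Q ∩ R = {1,4,6,10,11,13}
(Q ∖ P) ∪ (Q ∩ R) = {1,2,3,4,6,10,11,13}
((Q ∖ P) ∪ (Q ∩ R)) ∖ Q = {}
(((Q ∖ P) ∪ (Q ∩ R)) ∖ Q) △ R = {1,4,5,6,8,10,11,12,13,14,15}
((((Q ∖ P) ∪ (Q ∩ R)) ∖ Q) △ R)^c = {2,3,7,9}

{2,3,7,9}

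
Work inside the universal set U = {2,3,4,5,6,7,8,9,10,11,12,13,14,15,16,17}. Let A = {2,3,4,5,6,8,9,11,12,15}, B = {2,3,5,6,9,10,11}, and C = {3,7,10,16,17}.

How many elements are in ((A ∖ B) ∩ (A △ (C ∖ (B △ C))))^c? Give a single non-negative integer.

A ∖ B = {4,8,12,15}
B △ C = {2,5,6,7,9,11,16,17}
C ∖ (B △ C) = {3,10}
A △ (C ∖ (B △ C)) = {2,4,5,6,8,9,10,11,12,15}
(A ∖ B) ∩ (A △ (C ∖ (B △ C))) = {4,8,12,15}
((A ∖ B) ∩ (A △ (C ∖ (B △ C))))^c = {2,3,5,6,7,9,10,11,13,14,16,17}
|((A ∖ B) ∩ (A △ (C ∖ (B △ C))))^c| = 12

12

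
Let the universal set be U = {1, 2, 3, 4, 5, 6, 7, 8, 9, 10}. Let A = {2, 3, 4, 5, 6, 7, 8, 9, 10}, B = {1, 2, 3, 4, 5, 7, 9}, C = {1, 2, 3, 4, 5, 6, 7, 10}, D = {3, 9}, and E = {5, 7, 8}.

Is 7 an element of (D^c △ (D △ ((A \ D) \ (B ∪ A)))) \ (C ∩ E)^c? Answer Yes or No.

7 ∉ D, so 7 ∈ D^c
7 ∈ A and 7 ∉ D, so 7 ∈ A \ D
7 ∈ B and 7 ∈ A, so 7 ∈ B ∪ A
7 ∈ (A \ D) and 7 ∈ (B ∪ A), so 7 ∉ (A \ D) \ (B ∪ A)
7 ∉ D and 7 ∉ ((A \ D) \ (B ∪ A)), so 7 ∉ D △ ((A \ D) \ (B ∪ A))
7 ∈ D^c and 7 ∉ (D △ ((A \ D) \ (B ∪ A))), so 7 ∈ D^c △ (D △ ((A \ D) \ (B ∪ A)))
7 ∈ C and 7 ∈ E, so 7 ∈ C ∩ E
7 ∉ (C ∩ E)^c since 7 ∈ (C ∩ E)
7 ∈ (D^c △ (D △ ((A \ D) \ (B ∪ A)))) and 7 ∉ (C ∩ E)^c, so 7 ∈ (D^c △ (D △ ((A \ D) \ (B ∪ A)))) \ (C ∩ E)^c

Yes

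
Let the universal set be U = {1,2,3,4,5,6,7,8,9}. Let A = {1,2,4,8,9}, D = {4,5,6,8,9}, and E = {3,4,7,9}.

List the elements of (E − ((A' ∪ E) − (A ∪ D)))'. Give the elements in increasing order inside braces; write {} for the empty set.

{1,2,3,5,6,7,8}

A' = {3,5,6,7}
A' ∪ E = {3,4,5,6,7,9}
A ∪ D = {1,2,4,5,6,8,9}
(A' ∪ E) − (A ∪ D) = {3,7}
E − ((A' ∪ E) − (A ∪ D)) = {4,9}
(E − ((A' ∪ E) − (A ∪ D)))' = {1,2,3,5,6,7,8}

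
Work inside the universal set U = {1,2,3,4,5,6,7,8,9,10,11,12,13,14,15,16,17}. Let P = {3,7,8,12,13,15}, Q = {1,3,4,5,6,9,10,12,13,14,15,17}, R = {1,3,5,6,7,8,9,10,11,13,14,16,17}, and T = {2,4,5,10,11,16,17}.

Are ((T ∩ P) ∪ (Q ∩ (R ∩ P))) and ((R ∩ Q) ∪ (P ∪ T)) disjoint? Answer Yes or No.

T ∩ P = {}
R ∩ P = {3,7,8,13}
Q ∩ (R ∩ P) = {3,13}
(T ∩ P) ∪ (Q ∩ (R ∩ P)) = {3,13}
R ∩ Q = {1,3,5,6,9,10,13,14,17}
P ∪ T = {2,3,4,5,7,8,10,11,12,13,15,16,17}
(R ∩ Q) ∪ (P ∪ T) = {1,2,3,4,5,6,7,8,9,10,11,12,13,14,15,16,17}
3 lies in both, so they are not disjoint.

No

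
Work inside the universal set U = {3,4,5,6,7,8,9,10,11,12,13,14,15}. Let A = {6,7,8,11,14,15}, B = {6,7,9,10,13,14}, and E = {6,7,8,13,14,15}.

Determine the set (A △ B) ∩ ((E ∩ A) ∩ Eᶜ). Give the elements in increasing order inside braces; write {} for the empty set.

A △ B = {8,9,10,11,13,15}
E ∩ A = {6,7,8,14,15}
Eᶜ = {3,4,5,9,10,11,12}
(E ∩ A) ∩ Eᶜ = {}
(A △ B) ∩ ((E ∩ A) ∩ Eᶜ) = {}

{}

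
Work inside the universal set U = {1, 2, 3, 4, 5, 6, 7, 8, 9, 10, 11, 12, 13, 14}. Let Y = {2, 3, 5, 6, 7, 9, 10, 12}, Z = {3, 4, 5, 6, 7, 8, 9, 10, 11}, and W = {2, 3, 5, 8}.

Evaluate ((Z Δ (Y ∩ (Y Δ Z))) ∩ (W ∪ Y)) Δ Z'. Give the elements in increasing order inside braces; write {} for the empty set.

{1, 3, 5, 6, 7, 8, 9, 10, 13, 14}

Y Δ Z = {2, 4, 8, 11, 12}
Y ∩ (Y Δ Z) = {2, 12}
Z Δ (Y ∩ (Y Δ Z)) = {2, 3, 4, 5, 6, 7, 8, 9, 10, 11, 12}
W ∪ Y = {2, 3, 5, 6, 7, 8, 9, 10, 12}
(Z Δ (Y ∩ (Y Δ Z))) ∩ (W ∪ Y) = {2, 3, 5, 6, 7, 8, 9, 10, 12}
Z' = {1, 2, 12, 13, 14}
((Z Δ (Y ∩ (Y Δ Z))) ∩ (W ∪ Y)) Δ Z' = {1, 3, 5, 6, 7, 8, 9, 10, 13, 14}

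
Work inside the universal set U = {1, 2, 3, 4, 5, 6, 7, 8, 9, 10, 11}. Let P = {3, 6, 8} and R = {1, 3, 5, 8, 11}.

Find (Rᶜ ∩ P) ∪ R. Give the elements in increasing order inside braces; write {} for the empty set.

{1, 3, 5, 6, 8, 11}

Rᶜ = {2, 4, 6, 7, 9, 10}
Rᶜ ∩ P = {6}
(Rᶜ ∩ P) ∪ R = {1, 3, 5, 6, 8, 11}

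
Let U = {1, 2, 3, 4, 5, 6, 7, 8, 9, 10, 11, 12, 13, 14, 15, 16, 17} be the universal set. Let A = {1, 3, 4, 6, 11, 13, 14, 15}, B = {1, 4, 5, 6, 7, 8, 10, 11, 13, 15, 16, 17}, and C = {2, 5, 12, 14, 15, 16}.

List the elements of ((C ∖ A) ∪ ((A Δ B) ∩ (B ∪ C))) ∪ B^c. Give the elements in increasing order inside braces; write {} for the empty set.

{2, 3, 5, 7, 8, 9, 10, 12, 14, 16, 17}

C ∖ A = {2, 5, 12, 16}
A Δ B = {3, 5, 7, 8, 10, 14, 16, 17}
B ∪ C = {1, 2, 4, 5, 6, 7, 8, 10, 11, 12, 13, 14, 15, 16, 17}
(A Δ B) ∩ (B ∪ C) = {5, 7, 8, 10, 14, 16, 17}
(C ∖ A) ∪ ((A Δ B) ∩ (B ∪ C)) = {2, 5, 7, 8, 10, 12, 14, 16, 17}
B^c = {2, 3, 9, 12, 14}
((C ∖ A) ∪ ((A Δ B) ∩ (B ∪ C))) ∪ B^c = {2, 3, 5, 7, 8, 9, 10, 12, 14, 16, 17}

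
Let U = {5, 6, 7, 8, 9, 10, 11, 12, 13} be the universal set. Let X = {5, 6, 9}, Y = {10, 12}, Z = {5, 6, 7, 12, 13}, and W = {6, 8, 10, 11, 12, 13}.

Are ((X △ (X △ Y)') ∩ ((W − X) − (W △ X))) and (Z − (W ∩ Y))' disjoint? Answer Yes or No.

X △ Y = {5, 6, 9, 10, 12}
(X △ Y)' = {7, 8, 11, 13}
X △ (X △ Y)' = {5, 6, 7, 8, 9, 11, 13}
W − X = {8, 10, 11, 12, 13}
W △ X = {5, 8, 9, 10, 11, 12, 13}
(W − X) − (W △ X) = {}
(X △ (X △ Y)') ∩ ((W − X) − (W △ X)) = {}
W ∩ Y = {10, 12}
Z − (W ∩ Y) = {5, 6, 7, 13}
(Z − (W ∩ Y))' = {8, 9, 10, 11, 12}
{} and {8, 9, 10, 11, 12} share no elements.

Yes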